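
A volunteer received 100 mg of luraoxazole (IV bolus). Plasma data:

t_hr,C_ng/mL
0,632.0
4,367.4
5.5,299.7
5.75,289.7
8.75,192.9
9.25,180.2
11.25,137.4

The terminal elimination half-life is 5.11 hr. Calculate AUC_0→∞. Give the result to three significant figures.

Trapezoidal AUC_0→11.25:
  [0→4]: (632.0+367.4)/2 × 4 = 1998.8
  [4→5.5]: (367.4+299.7)/2 × 1.5 = 500.325
  [5.5→5.75]: (299.7+289.7)/2 × 0.25 = 73.675
  [5.75→8.75]: (289.7+192.9)/2 × 3 = 723.9
  [8.75→9.25]: (192.9+180.2)/2 × 0.5 = 93.275
  [9.25→11.25]: (180.2+137.4)/2 × 2 = 317.6
  Sum = 3707.575 ng/mL·hr
k_e = ln2 / t½ = 0.693147 / 5.11 = 0.1356 hr^-1
Extrapolated tail: C_last / k_e = 137.4 / 0.1356 = 1013.274
AUC_0→∞ = 3707.575 + 1013.274 = 4720.849 ng/mL·hr

AUC = 4720 ng/mL·hr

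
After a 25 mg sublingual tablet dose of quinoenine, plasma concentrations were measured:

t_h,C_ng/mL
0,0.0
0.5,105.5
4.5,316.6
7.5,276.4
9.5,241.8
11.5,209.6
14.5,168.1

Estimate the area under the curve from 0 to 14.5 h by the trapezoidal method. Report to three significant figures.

Trapezoidal AUC_0→14.5:
  [0→0.5]: (0.0+105.5)/2 × 0.5 = 26.375
  [0.5→4.5]: (105.5+316.6)/2 × 4 = 844.2
  [4.5→7.5]: (316.6+276.4)/2 × 3 = 889.5
  [7.5→9.5]: (276.4+241.8)/2 × 2 = 518.2
  [9.5→11.5]: (241.8+209.6)/2 × 2 = 451.4
  [11.5→14.5]: (209.6+168.1)/2 × 3 = 566.55
  Sum = 3296.225 ng/mL·h

AUC = 3300 ng/mL·h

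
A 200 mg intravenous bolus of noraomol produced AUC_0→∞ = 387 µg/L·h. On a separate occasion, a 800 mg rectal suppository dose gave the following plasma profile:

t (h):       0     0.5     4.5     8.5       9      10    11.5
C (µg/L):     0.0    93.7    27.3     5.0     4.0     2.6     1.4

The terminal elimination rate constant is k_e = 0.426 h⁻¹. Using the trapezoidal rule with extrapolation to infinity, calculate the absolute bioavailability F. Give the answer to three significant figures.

Trapezoidal AUC_0→11.5 (rectal suppository):
  [0→0.5]: (0.0+93.7)/2 × 0.5 = 23.425
  [0.5→4.5]: (93.7+27.3)/2 × 4 = 242.0
  [4.5→8.5]: (27.3+5.0)/2 × 4 = 64.6
  [8.5→9]: (5.0+4.0)/2 × 0.5 = 2.25
  [9→10]: (4.0+2.6)/2 × 1 = 3.3
  [10→11.5]: (2.6+1.4)/2 × 1.5 = 3.0
  Sum = 338.575 µg/L·h
Tail: C_last/k_e = 1.4/0.426 = 3.286
AUC_0→∞ (rectal suppository) = 338.575 + 3.286 = 341.861 µg/L·h
F = (AUC_ev/D_ev)/(AUC_iv/D_iv) = (341.861/800)/(387/200) = 0.42732625/1.935 = 0.2208

F = 0.221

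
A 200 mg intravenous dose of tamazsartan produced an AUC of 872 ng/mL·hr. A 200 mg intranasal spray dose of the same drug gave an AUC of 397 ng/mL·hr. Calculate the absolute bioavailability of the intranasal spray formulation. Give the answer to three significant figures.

F = (AUC_ev / D_ev) / (AUC_iv / D_iv)
  = (397/200) / (872/200)
  = 1.985 / 4.36 = 0.4553

F = 0.455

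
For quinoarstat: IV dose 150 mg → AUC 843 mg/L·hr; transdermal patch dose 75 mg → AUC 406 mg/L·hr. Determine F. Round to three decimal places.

F = (AUC_ev / D_ev) / (AUC_iv / D_iv)
  = (406/75) / (843/150)
  = 5.41333 / 5.62 = 0.9632

F = 0.963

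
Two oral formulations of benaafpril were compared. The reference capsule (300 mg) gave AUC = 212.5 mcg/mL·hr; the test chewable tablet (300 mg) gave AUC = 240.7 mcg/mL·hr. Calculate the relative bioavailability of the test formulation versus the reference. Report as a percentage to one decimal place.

F_rel = (AUC_test/D_test) / (AUC_ref/D_ref)
      = (240.7/300) / (212.5/300)
      = 0.802333 / 0.708333 = 1.1327 = 113.27%

F_rel = 113.3%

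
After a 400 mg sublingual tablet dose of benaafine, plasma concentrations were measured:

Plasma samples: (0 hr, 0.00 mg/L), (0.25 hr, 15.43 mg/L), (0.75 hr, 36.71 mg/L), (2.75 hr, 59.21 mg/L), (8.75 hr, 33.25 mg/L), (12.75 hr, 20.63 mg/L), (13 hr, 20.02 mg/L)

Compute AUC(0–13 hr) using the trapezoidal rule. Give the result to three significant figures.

Trapezoidal AUC_0→13:
  [0→0.25]: (0.00+15.43)/2 × 0.25 = 1.92875
  [0.25→0.75]: (15.43+36.71)/2 × 0.5 = 13.035
  [0.75→2.75]: (36.71+59.21)/2 × 2 = 95.92
  [2.75→8.75]: (59.21+33.25)/2 × 6 = 277.38
  [8.75→12.75]: (33.25+20.63)/2 × 4 = 107.76
  [12.75→13]: (20.63+20.02)/2 × 0.25 = 5.08125
  Sum = 501.105 mg/L·hr

AUC = 501 mg/L·hr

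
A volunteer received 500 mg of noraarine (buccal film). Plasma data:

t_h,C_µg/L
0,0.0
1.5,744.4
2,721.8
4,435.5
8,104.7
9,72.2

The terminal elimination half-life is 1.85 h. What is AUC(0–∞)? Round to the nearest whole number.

AUC = 3444 µg/L·h

Trapezoidal AUC_0→9:
  [0→1.5]: (0.0+744.4)/2 × 1.5 = 558.3
  [1.5→2]: (744.4+721.8)/2 × 0.5 = 366.55
  [2→4]: (721.8+435.5)/2 × 2 = 1157.3
  [4→8]: (435.5+104.7)/2 × 4 = 1080.4
  [8→9]: (104.7+72.2)/2 × 1 = 88.45
  Sum = 3251.0 µg/L·h
k_e = ln2 / t½ = 0.693147 / 1.85 = 0.3747 h^-1
Extrapolated tail: C_last / k_e = 72.2 / 0.3747 = 192.687
AUC_0→∞ = 3251.0 + 192.687 = 3443.687 µg/L·h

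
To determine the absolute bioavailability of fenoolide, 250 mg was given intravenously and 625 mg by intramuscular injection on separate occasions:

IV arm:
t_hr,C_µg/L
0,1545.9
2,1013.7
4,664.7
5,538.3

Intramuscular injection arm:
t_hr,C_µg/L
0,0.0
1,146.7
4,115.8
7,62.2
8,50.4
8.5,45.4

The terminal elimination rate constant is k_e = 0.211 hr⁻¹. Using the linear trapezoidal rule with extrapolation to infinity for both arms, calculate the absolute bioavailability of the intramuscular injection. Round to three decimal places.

Trapezoidal AUC_0→5 (IV):
  [0→2]: (1545.9+1013.7)/2 × 2 = 2559.6
  [2→4]: (1013.7+664.7)/2 × 2 = 1678.4
  [4→5]: (664.7+538.3)/2 × 1 = 601.5
  Sum = 4839.5 µg/L·hr
IV tail: 538.3/0.211 = 2551.185; AUC_iv,0→∞ = 4839.5 + 2551.185 = 7390.685 µg/L·hr
Trapezoidal AUC_0→8.5 (intramuscular injection):
  [0→1]: (0.0+146.7)/2 × 1 = 73.35
  [1→4]: (146.7+115.8)/2 × 3 = 393.75
  [4→7]: (115.8+62.2)/2 × 3 = 267.0
  [7→8]: (62.2+50.4)/2 × 1 = 56.3
  [8→8.5]: (50.4+45.4)/2 × 0.5 = 23.95
  Sum = 814.35 µg/L·hr
intramuscular injection tail: 45.4/0.211 = 215.166; AUC_ev,0→∞ = 814.35 + 215.166 = 1029.516 µg/L·hr
F = (AUC_ev/D_ev)/(AUC_iv/D_iv) = (1029.516/625)/(7390.685/250) = 1.6472256/29.56274 = 0.0557

F = 0.056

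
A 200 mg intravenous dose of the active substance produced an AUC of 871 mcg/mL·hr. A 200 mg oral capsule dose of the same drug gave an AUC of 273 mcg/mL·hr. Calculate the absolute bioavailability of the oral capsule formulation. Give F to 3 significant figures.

F = (AUC_ev / D_ev) / (AUC_iv / D_iv)
  = (273/200) / (871/200)
  = 1.365 / 4.355 = 0.3134

F = 0.313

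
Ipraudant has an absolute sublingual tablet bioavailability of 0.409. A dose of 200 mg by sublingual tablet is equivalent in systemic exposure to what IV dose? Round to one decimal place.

D_iv = 81.8 mg

Systemic exposure from an extravascular dose = F × D_ev, so the equivalent IV dose is F × D_ev.
D_iv = F × D_ev = 0.409 × 200 = 81.8 mg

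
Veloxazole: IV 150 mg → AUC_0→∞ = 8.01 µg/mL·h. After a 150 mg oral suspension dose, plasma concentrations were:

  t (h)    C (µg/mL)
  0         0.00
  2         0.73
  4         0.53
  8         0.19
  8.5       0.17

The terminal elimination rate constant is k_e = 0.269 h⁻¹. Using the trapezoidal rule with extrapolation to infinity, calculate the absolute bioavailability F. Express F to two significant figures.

Trapezoidal AUC_0→8.5 (oral suspension):
  [0→2]: (0.00+0.73)/2 × 2 = 0.73
  [2→4]: (0.73+0.53)/2 × 2 = 1.26
  [4→8]: (0.53+0.19)/2 × 4 = 1.44
  [8→8.5]: (0.19+0.17)/2 × 0.5 = 0.09
  Sum = 3.52 µg/mL·h
Tail: C_last/k_e = 0.17/0.269 = 0.632
AUC_0→∞ (oral suspension) = 3.52 + 0.632 = 4.152 µg/mL·h
F = (AUC_ev/D_ev)/(AUC_iv/D_iv) = (4.152/150)/(8.01/150) = 0.02768/0.0534 = 0.5184

F = 0.52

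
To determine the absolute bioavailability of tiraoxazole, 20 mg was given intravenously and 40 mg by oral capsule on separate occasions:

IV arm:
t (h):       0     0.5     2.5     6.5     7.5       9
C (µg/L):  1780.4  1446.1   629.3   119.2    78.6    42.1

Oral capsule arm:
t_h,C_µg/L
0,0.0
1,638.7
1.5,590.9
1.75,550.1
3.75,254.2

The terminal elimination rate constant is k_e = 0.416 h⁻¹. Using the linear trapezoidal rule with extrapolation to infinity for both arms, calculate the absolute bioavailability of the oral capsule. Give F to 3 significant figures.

F = 0.234

Trapezoidal AUC_0→9 (IV):
  [0→0.5]: (1780.4+1446.1)/2 × 0.5 = 806.625
  [0.5→2.5]: (1446.1+629.3)/2 × 2 = 2075.4
  [2.5→6.5]: (629.3+119.2)/2 × 4 = 1497.0
  [6.5→7.5]: (119.2+78.6)/2 × 1 = 98.9
  [7.5→9]: (78.6+42.1)/2 × 1.5 = 90.525
  Sum = 4568.45 µg/L·h
IV tail: 42.1/0.416 = 101.202; AUC_iv,0→∞ = 4568.45 + 101.202 = 4669.652 µg/L·h
Trapezoidal AUC_0→3.75 (oral capsule):
  [0→1]: (0.0+638.7)/2 × 1 = 319.35
  [1→1.5]: (638.7+590.9)/2 × 0.5 = 307.4
  [1.5→1.75]: (590.9+550.1)/2 × 0.25 = 142.625
  [1.75→3.75]: (550.1+254.2)/2 × 2 = 804.3
  Sum = 1573.675 µg/L·h
oral capsule tail: 254.2/0.416 = 611.058; AUC_ev,0→∞ = 1573.675 + 611.058 = 2184.733 µg/L·h
F = (AUC_ev/D_ev)/(AUC_iv/D_iv) = (2184.733/40)/(4669.652/20) = 54.618325/233.4826 = 0.2339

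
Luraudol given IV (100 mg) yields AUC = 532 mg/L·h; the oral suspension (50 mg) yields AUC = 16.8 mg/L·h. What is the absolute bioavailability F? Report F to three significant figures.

F = 0.0632

F = (AUC_ev / D_ev) / (AUC_iv / D_iv)
  = (16.8/50) / (532/100)
  = 0.336 / 5.32 = 0.0632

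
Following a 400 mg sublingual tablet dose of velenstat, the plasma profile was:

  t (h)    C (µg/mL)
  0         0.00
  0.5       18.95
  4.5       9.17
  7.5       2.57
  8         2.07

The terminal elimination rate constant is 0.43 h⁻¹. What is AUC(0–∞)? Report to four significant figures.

Trapezoidal AUC_0→8:
  [0→0.5]: (0.00+18.95)/2 × 0.5 = 4.7375
  [0.5→4.5]: (18.95+9.17)/2 × 4 = 56.24
  [4.5→7.5]: (9.17+2.57)/2 × 3 = 17.61
  [7.5→8]: (2.57+2.07)/2 × 0.5 = 1.16
  Sum = 79.7475 µg/mL·h
Extrapolated tail: C_last / k_e = 2.07 / 0.43 = 4.814
AUC_0→∞ = 79.7475 + 4.814 = 84.5615 µg/mL·h

AUC = 84.56 µg/mL·h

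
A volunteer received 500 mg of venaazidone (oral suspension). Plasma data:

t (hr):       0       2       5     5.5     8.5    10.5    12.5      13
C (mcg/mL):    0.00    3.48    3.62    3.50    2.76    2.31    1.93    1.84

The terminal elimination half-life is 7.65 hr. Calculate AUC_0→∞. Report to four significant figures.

Trapezoidal AUC_0→13:
  [0→2]: (0.00+3.48)/2 × 2 = 3.48
  [2→5]: (3.48+3.62)/2 × 3 = 10.65
  [5→5.5]: (3.62+3.50)/2 × 0.5 = 1.78
  [5.5→8.5]: (3.50+2.76)/2 × 3 = 9.39
  [8.5→10.5]: (2.76+2.31)/2 × 2 = 5.07
  [10.5→12.5]: (2.31+1.93)/2 × 2 = 4.24
  [12.5→13]: (1.93+1.84)/2 × 0.5 = 0.9425
  Sum = 35.5525 mcg/mL·hr
k_e = ln2 / t½ = 0.693147 / 7.65 = 0.0906 hr^-1
Extrapolated tail: C_last / k_e = 1.84 / 0.0906 = 20.309
AUC_0→∞ = 35.5525 + 20.309 = 55.8615 mcg/mL·hr

AUC = 55.86 mcg/mL·hr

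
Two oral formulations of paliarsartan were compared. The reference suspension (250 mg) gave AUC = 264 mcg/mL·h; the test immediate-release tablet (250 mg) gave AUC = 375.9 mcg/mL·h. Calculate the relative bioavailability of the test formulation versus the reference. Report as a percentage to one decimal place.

F_rel = (AUC_test/D_test) / (AUC_ref/D_ref)
      = (375.9/250) / (264/250)
      = 1.5036 / 1.056 = 1.4239 = 142.39%

F_rel = 142.4%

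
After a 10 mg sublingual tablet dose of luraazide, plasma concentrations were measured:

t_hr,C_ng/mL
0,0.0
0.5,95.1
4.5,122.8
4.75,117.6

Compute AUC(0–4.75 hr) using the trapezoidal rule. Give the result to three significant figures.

Trapezoidal AUC_0→4.75:
  [0→0.5]: (0.0+95.1)/2 × 0.5 = 23.775
  [0.5→4.5]: (95.1+122.8)/2 × 4 = 435.8
  [4.5→4.75]: (122.8+117.6)/2 × 0.25 = 30.05
  Sum = 489.625 ng/mL·hr

AUC = 490 ng/mL·hr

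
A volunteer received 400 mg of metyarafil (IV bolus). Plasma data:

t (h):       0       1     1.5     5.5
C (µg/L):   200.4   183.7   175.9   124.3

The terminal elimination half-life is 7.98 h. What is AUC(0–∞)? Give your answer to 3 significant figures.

AUC = 2310 µg/L·h

Trapezoidal AUC_0→5.5:
  [0→1]: (200.4+183.7)/2 × 1 = 192.05
  [1→1.5]: (183.7+175.9)/2 × 0.5 = 89.9
  [1.5→5.5]: (175.9+124.3)/2 × 4 = 600.4
  Sum = 882.35 µg/L·h
k_e = ln2 / t½ = 0.693147 / 7.98 = 0.0869 h^-1
Extrapolated tail: C_last / k_e = 124.3 / 0.0869 = 1430.380
AUC_0→∞ = 882.35 + 1430.380 = 2312.73 µg/L·h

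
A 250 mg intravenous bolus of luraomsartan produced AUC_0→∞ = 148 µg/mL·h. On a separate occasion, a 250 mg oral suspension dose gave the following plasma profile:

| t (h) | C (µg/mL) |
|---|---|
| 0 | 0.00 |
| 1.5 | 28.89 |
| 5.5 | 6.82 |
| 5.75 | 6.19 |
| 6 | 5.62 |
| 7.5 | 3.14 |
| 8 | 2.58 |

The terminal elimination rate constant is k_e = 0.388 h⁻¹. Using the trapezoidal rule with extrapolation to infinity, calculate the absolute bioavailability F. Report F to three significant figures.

F = 0.749

Trapezoidal AUC_0→8 (oral suspension):
  [0→1.5]: (0.00+28.89)/2 × 1.5 = 21.6675
  [1.5→5.5]: (28.89+6.82)/2 × 4 = 71.42
  [5.5→5.75]: (6.82+6.19)/2 × 0.25 = 1.62625
  [5.75→6]: (6.19+5.62)/2 × 0.25 = 1.47625
  [6→7.5]: (5.62+3.14)/2 × 1.5 = 6.57
  [7.5→8]: (3.14+2.58)/2 × 0.5 = 1.43
  Sum = 104.19 µg/mL·h
Tail: C_last/k_e = 2.58/0.388 = 6.649
AUC_0→∞ (oral suspension) = 104.19 + 6.649 = 110.839 µg/mL·h
F = (AUC_ev/D_ev)/(AUC_iv/D_iv) = (110.839/250)/(148/250) = 0.443356/0.592 = 0.7489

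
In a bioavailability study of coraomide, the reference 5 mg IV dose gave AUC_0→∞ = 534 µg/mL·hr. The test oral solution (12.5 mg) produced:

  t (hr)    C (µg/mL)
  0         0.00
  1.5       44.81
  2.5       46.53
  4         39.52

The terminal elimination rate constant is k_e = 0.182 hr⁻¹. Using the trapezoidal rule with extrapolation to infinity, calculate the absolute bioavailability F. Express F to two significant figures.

Trapezoidal AUC_0→4 (oral solution):
  [0→1.5]: (0.00+44.81)/2 × 1.5 = 33.6075
  [1.5→2.5]: (44.81+46.53)/2 × 1 = 45.67
  [2.5→4]: (46.53+39.52)/2 × 1.5 = 64.5375
  Sum = 143.815 µg/mL·hr
Tail: C_last/k_e = 39.52/0.182 = 217.143
AUC_0→∞ (oral solution) = 143.815 + 217.143 = 360.958 µg/mL·hr
F = (AUC_ev/D_ev)/(AUC_iv/D_iv) = (360.958/12.5)/(534/5) = 28.87664/106.8 = 0.2704

F = 0.27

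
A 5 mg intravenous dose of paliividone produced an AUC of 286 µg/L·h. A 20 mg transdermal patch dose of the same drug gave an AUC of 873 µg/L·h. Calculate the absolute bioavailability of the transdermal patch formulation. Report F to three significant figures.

F = (AUC_ev / D_ev) / (AUC_iv / D_iv)
  = (873/20) / (286/5)
  = 43.65 / 57.2 = 0.7631

F = 0.763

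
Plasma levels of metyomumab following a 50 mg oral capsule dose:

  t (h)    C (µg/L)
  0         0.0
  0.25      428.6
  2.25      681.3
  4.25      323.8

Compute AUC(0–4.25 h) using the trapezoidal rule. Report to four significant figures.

Trapezoidal AUC_0→4.25:
  [0→0.25]: (0.0+428.6)/2 × 0.25 = 53.575
  [0.25→2.25]: (428.6+681.3)/2 × 2 = 1109.9
  [2.25→4.25]: (681.3+323.8)/2 × 2 = 1005.1
  Sum = 2168.575 µg/L·h

AUC = 2169 µg/L·h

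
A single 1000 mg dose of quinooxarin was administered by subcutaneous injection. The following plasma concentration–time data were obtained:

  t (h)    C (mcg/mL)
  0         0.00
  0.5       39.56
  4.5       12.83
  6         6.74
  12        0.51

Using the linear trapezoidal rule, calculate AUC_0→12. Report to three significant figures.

Trapezoidal AUC_0→12:
  [0→0.5]: (0.00+39.56)/2 × 0.5 = 9.89
  [0.5→4.5]: (39.56+12.83)/2 × 4 = 104.78
  [4.5→6]: (12.83+6.74)/2 × 1.5 = 14.6775
  [6→12]: (6.74+0.51)/2 × 6 = 21.75
  Sum = 151.0975 mcg/mL·h

AUC = 151 mcg/mL·h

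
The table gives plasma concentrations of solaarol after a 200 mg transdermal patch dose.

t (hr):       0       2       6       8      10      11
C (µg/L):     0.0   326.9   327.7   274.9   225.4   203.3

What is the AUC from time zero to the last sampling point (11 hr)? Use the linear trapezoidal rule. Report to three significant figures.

AUC = 2950 µg/L·hr

Trapezoidal AUC_0→11:
  [0→2]: (0.0+326.9)/2 × 2 = 326.9
  [2→6]: (326.9+327.7)/2 × 4 = 1309.2
  [6→8]: (327.7+274.9)/2 × 2 = 602.6
  [8→10]: (274.9+225.4)/2 × 2 = 500.3
  [10→11]: (225.4+203.3)/2 × 1 = 214.35
  Sum = 2953.35 µg/L·hr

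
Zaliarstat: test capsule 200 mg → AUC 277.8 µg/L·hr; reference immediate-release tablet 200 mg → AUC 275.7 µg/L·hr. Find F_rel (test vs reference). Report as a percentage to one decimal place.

F_rel = (AUC_test/D_test) / (AUC_ref/D_ref)
      = (277.8/200) / (275.7/200)
      = 1.389 / 1.3785 = 1.0076 = 100.76%

F_rel = 100.8%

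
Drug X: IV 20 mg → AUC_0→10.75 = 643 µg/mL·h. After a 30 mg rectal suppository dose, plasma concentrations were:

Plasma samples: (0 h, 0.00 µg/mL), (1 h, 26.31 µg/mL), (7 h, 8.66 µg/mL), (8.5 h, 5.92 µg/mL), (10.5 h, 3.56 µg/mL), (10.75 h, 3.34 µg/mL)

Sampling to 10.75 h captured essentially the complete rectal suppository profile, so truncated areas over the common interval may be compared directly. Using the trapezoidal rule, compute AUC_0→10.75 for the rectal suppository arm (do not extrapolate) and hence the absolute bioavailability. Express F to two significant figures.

Trapezoidal AUC_0→10.75 (rectal suppository):
  [0→1]: (0.00+26.31)/2 × 1 = 13.155
  [1→7]: (26.31+8.66)/2 × 6 = 104.91
  [7→8.5]: (8.66+5.92)/2 × 1.5 = 10.935
  [8.5→10.5]: (5.92+3.56)/2 × 2 = 9.48
  [10.5→10.75]: (3.56+3.34)/2 × 0.25 = 0.8625
  Sum = 139.3425 µg/mL·h
F = (AUC_ev/D_ev)/(AUC_iv/D_iv) = (139.3425/30)/(643/20) = 4.64475/32.15 = 0.1445

F = 0.14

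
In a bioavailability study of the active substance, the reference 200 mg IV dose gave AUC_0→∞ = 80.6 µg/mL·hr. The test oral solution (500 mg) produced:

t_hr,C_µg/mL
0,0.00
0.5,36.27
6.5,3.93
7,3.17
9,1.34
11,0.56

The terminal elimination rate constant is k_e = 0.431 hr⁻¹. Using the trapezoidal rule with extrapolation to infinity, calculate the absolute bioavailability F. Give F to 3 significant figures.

F = 0.691

Trapezoidal AUC_0→11 (oral solution):
  [0→0.5]: (0.00+36.27)/2 × 0.5 = 9.0675
  [0.5→6.5]: (36.27+3.93)/2 × 6 = 120.6
  [6.5→7]: (3.93+3.17)/2 × 0.5 = 1.775
  [7→9]: (3.17+1.34)/2 × 2 = 4.51
  [9→11]: (1.34+0.56)/2 × 2 = 1.9
  Sum = 137.8525 µg/mL·hr
Tail: C_last/k_e = 0.56/0.431 = 1.299
AUC_0→∞ (oral solution) = 137.8525 + 1.299 = 139.1515 µg/mL·hr
F = (AUC_ev/D_ev)/(AUC_iv/D_iv) = (139.1515/500)/(80.6/200) = 0.278303/0.403 = 0.6906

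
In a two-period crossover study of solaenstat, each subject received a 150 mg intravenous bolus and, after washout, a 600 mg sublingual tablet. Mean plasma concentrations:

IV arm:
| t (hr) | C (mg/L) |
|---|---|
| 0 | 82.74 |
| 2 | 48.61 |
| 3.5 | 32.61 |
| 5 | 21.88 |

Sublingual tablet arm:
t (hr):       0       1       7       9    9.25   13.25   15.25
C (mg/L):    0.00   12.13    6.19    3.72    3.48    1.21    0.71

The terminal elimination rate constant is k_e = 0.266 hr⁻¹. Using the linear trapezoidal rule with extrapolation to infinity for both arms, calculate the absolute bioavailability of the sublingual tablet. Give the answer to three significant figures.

Trapezoidal AUC_0→5 (IV):
  [0→2]: (82.74+48.61)/2 × 2 = 131.35
  [2→3.5]: (48.61+32.61)/2 × 1.5 = 60.915
  [3.5→5]: (32.61+21.88)/2 × 1.5 = 40.8675
  Sum = 233.1325 mg/L·hr
IV tail: 21.88/0.266 = 82.256; AUC_iv,0→∞ = 233.1325 + 82.256 = 315.3885 mg/L·hr
Trapezoidal AUC_0→15.25 (sublingual tablet):
  [0→1]: (0.00+12.13)/2 × 1 = 6.065
  [1→7]: (12.13+6.19)/2 × 6 = 54.96
  [7→9]: (6.19+3.72)/2 × 2 = 9.91
  [9→9.25]: (3.72+3.48)/2 × 0.25 = 0.9
  [9.25→13.25]: (3.48+1.21)/2 × 4 = 9.38
  [13.25→15.25]: (1.21+0.71)/2 × 2 = 1.92
  Sum = 83.135 mg/L·hr
sublingual tablet tail: 0.71/0.266 = 2.669; AUC_ev,0→∞ = 83.135 + 2.669 = 85.804 mg/L·hr
F = (AUC_ev/D_ev)/(AUC_iv/D_iv) = (85.804/600)/(315.3885/150) = 0.143007/2.10259 = 0.0680

F = 0.0680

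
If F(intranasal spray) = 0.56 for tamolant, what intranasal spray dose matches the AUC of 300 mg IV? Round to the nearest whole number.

D_intranasal = 536 mg

For equal systemic exposure: F × D_ev = D_iv
D_ev = D_iv / F = 300 / 0.56 = 535.714 mg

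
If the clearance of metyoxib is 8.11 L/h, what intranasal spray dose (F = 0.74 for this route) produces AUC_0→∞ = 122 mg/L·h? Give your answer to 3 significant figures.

Dose = 1340 mg

Dose = CL × AUC_0→∞ / F
     = 8.11 × 122 / 0.74 = 1337.05 mg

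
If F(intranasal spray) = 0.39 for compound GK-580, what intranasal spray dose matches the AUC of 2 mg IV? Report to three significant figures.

D_intranasal = 5.13 mg

For equal systemic exposure: F × D_ev = D_iv
D_ev = D_iv / F = 2 / 0.39 = 5.12821 mg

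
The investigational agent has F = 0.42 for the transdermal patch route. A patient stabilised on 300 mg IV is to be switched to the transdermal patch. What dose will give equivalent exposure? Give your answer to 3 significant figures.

D_transdermal = 714 mg

For equal systemic exposure: F × D_ev = D_iv
D_ev = D_iv / F = 300 / 0.42 = 714.286 mg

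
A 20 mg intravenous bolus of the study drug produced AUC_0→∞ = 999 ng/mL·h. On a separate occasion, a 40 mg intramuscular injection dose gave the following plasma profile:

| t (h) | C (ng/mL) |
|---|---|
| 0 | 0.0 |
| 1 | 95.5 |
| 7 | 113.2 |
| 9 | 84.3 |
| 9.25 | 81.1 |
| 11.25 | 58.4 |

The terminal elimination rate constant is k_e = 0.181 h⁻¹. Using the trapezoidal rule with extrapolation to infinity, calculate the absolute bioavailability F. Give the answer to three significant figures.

F = 0.678

Trapezoidal AUC_0→11.25 (intramuscular injection):
  [0→1]: (0.0+95.5)/2 × 1 = 47.75
  [1→7]: (95.5+113.2)/2 × 6 = 626.1
  [7→9]: (113.2+84.3)/2 × 2 = 197.5
  [9→9.25]: (84.3+81.1)/2 × 0.25 = 20.675
  [9.25→11.25]: (81.1+58.4)/2 × 2 = 139.5
  Sum = 1031.525 ng/mL·h
Tail: C_last/k_e = 58.4/0.181 = 322.652
AUC_0→∞ (intramuscular injection) = 1031.525 + 322.652 = 1354.177 ng/mL·h
F = (AUC_ev/D_ev)/(AUC_iv/D_iv) = (1354.177/40)/(999/20) = 33.854425/49.95 = 0.6778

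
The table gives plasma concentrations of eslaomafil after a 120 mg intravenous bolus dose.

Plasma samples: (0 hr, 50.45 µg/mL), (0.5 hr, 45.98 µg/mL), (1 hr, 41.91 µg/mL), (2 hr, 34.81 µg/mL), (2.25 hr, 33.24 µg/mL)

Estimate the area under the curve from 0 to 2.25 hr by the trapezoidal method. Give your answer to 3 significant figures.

Trapezoidal AUC_0→2.25:
  [0→0.5]: (50.45+45.98)/2 × 0.5 = 24.1075
  [0.5→1]: (45.98+41.91)/2 × 0.5 = 21.9725
  [1→2]: (41.91+34.81)/2 × 1 = 38.36
  [2→2.25]: (34.81+33.24)/2 × 0.25 = 8.50625
  Sum = 92.94625 µg/mL·hr

AUC = 92.9 µg/mL·hr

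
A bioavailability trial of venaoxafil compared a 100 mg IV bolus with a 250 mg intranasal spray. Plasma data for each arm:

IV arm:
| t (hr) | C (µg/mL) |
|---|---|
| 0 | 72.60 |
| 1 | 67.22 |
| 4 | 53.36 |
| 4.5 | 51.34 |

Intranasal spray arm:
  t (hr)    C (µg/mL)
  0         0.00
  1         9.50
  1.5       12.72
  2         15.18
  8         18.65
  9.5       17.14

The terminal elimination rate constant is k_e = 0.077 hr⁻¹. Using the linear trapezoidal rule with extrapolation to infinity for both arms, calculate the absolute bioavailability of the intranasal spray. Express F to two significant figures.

Trapezoidal AUC_0→4.5 (IV):
  [0→1]: (72.60+67.22)/2 × 1 = 69.91
  [1→4]: (67.22+53.36)/2 × 3 = 180.87
  [4→4.5]: (53.36+51.34)/2 × 0.5 = 26.175
  Sum = 276.955 µg/mL·hr
IV tail: 51.34/0.077 = 666.753; AUC_iv,0→∞ = 276.955 + 666.753 = 943.708 µg/mL·hr
Trapezoidal AUC_0→9.5 (intranasal spray):
  [0→1]: (0.00+9.50)/2 × 1 = 4.75
  [1→1.5]: (9.50+12.72)/2 × 0.5 = 5.555
  [1.5→2]: (12.72+15.18)/2 × 0.5 = 6.975
  [2→8]: (15.18+18.65)/2 × 6 = 101.49
  [8→9.5]: (18.65+17.14)/2 × 1.5 = 26.8425
  Sum = 145.6125 µg/mL·hr
intranasal spray tail: 17.14/0.077 = 222.597; AUC_ev,0→∞ = 145.6125 + 222.597 = 368.2095 µg/mL·hr
F = (AUC_ev/D_ev)/(AUC_iv/D_iv) = (368.2095/250)/(943.708/100) = 1.472838/9.43708 = 0.1561

F = 0.16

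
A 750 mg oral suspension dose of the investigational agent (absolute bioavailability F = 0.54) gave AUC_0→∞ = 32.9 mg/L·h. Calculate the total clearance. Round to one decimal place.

CL = F × Dose / AUC_0→∞
   = 0.54 × 750 / 32.9 = 12.31 L/h

CL = 12.3 L/h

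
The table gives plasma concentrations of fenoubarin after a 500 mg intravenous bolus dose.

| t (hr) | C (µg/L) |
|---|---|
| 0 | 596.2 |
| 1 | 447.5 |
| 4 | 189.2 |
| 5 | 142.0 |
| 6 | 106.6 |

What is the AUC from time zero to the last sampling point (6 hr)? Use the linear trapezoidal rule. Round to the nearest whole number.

AUC = 1767 µg/L·hr

Trapezoidal AUC_0→6:
  [0→1]: (596.2+447.5)/2 × 1 = 521.85
  [1→4]: (447.5+189.2)/2 × 3 = 955.05
  [4→5]: (189.2+142.0)/2 × 1 = 165.6
  [5→6]: (142.0+106.6)/2 × 1 = 124.3
  Sum = 1766.8 µg/L·hr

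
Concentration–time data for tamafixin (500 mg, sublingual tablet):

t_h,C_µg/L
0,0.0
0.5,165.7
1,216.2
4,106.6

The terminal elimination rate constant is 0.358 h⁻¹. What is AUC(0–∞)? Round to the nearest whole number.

Trapezoidal AUC_0→4:
  [0→0.5]: (0.0+165.7)/2 × 0.5 = 41.425
  [0.5→1]: (165.7+216.2)/2 × 0.5 = 95.475
  [1→4]: (216.2+106.6)/2 × 3 = 484.2
  Sum = 621.1 µg/L·h
Extrapolated tail: C_last / k_e = 106.6 / 0.358 = 297.765
AUC_0→∞ = 621.1 + 297.765 = 918.865 µg/L·h

AUC = 919 µg/L·h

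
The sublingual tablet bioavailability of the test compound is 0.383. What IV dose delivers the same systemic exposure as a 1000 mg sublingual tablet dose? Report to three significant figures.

D_iv = 383 mg

Systemic exposure from an extravascular dose = F × D_ev, so the equivalent IV dose is F × D_ev.
D_iv = F × D_ev = 0.383 × 1000 = 383 mg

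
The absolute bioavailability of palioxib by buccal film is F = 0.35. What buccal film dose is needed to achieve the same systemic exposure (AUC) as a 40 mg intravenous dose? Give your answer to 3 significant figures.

For equal systemic exposure: F × D_ev = D_iv
D_ev = D_iv / F = 40 / 0.35 = 114.286 mg

D_buccal = 114 mg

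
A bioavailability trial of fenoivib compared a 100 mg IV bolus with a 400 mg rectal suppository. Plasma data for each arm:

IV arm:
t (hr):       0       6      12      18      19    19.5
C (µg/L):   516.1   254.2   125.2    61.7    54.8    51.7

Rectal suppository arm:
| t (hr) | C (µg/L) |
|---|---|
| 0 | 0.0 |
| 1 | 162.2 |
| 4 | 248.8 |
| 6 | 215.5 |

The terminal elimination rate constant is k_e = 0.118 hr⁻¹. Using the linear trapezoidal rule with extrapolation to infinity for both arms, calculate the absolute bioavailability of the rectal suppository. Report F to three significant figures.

F = 0.165

Trapezoidal AUC_0→19.5 (IV):
  [0→6]: (516.1+254.2)/2 × 6 = 2310.9
  [6→12]: (254.2+125.2)/2 × 6 = 1138.2
  [12→18]: (125.2+61.7)/2 × 6 = 560.7
  [18→19]: (61.7+54.8)/2 × 1 = 58.25
  [19→19.5]: (54.8+51.7)/2 × 0.5 = 26.625
  Sum = 4094.675 µg/L·hr
IV tail: 51.7/0.118 = 438.136; AUC_iv,0→∞ = 4094.675 + 438.136 = 4532.811 µg/L·hr
Trapezoidal AUC_0→6 (rectal suppository):
  [0→1]: (0.0+162.2)/2 × 1 = 81.1
  [1→4]: (162.2+248.8)/2 × 3 = 616.5
  [4→6]: (248.8+215.5)/2 × 2 = 464.3
  Sum = 1161.9 µg/L·hr
rectal suppository tail: 215.5/0.118 = 1826.271; AUC_ev,0→∞ = 1161.9 + 1826.271 = 2988.171 µg/L·hr
F = (AUC_ev/D_ev)/(AUC_iv/D_iv) = (2988.171/400)/(4532.811/100) = 7.4704275/45.32811 = 0.1648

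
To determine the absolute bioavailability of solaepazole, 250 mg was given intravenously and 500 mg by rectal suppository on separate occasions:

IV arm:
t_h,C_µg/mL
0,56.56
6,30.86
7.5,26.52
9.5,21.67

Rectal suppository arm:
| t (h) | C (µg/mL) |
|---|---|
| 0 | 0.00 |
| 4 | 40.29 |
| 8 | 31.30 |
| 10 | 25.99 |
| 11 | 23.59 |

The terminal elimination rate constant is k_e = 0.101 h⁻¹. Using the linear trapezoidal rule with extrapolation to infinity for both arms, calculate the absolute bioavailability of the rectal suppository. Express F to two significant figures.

Trapezoidal AUC_0→9.5 (IV):
  [0→6]: (56.56+30.86)/2 × 6 = 262.26
  [6→7.5]: (30.86+26.52)/2 × 1.5 = 43.035
  [7.5→9.5]: (26.52+21.67)/2 × 2 = 48.19
  Sum = 353.485 µg/mL·h
IV tail: 21.67/0.101 = 214.554; AUC_iv,0→∞ = 353.485 + 214.554 = 568.039 µg/mL·h
Trapezoidal AUC_0→11 (rectal suppository):
  [0→4]: (0.00+40.29)/2 × 4 = 80.58
  [4→8]: (40.29+31.30)/2 × 4 = 143.18
  [8→10]: (31.30+25.99)/2 × 2 = 57.29
  [10→11]: (25.99+23.59)/2 × 1 = 24.79
  Sum = 305.84 µg/mL·h
rectal suppository tail: 23.59/0.101 = 233.564; AUC_ev,0→∞ = 305.84 + 233.564 = 539.404 µg/mL·h
F = (AUC_ev/D_ev)/(AUC_iv/D_iv) = (539.404/500)/(568.039/250) = 1.078808/2.272156 = 0.4748

F = 0.47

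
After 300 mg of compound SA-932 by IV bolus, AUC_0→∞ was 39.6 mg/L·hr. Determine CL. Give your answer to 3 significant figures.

CL = 7.58 L/hr

CL = Dose_iv / AUC_0→∞
   = 300 / 39.6 = 7.57576 L/hr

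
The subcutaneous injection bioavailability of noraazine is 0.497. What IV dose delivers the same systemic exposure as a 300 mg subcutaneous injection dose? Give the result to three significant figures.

Systemic exposure from an extravascular dose = F × D_ev, so the equivalent IV dose is F × D_ev.
D_iv = F × D_ev = 0.497 × 300 = 149.1 mg

D_iv = 149 mg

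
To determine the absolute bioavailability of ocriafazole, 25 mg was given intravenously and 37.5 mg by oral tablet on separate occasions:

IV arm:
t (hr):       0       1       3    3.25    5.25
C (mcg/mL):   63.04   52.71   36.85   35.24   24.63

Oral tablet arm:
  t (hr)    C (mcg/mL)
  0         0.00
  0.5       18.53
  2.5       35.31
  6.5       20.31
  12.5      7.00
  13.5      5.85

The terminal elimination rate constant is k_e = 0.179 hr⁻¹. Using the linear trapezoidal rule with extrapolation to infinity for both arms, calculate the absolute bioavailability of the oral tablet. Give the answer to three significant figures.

F = 0.548

Trapezoidal AUC_0→5.25 (IV):
  [0→1]: (63.04+52.71)/2 × 1 = 57.875
  [1→3]: (52.71+36.85)/2 × 2 = 89.56
  [3→3.25]: (36.85+35.24)/2 × 0.25 = 9.01125
  [3.25→5.25]: (35.24+24.63)/2 × 2 = 59.87
  Sum = 216.31625 mcg/mL·hr
IV tail: 24.63/0.179 = 137.598; AUC_iv,0→∞ = 216.31625 + 137.598 = 353.91425 mcg/mL·hr
Trapezoidal AUC_0→13.5 (oral tablet):
  [0→0.5]: (0.00+18.53)/2 × 0.5 = 4.6325
  [0.5→2.5]: (18.53+35.31)/2 × 2 = 53.84
  [2.5→6.5]: (35.31+20.31)/2 × 4 = 111.24
  [6.5→12.5]: (20.31+7.00)/2 × 6 = 81.93
  [12.5→13.5]: (7.00+5.85)/2 × 1 = 6.425
  Sum = 258.0675 mcg/mL·hr
oral tablet tail: 5.85/0.179 = 32.682; AUC_ev,0→∞ = 258.0675 + 32.682 = 290.7495 mcg/mL·hr
F = (AUC_ev/D_ev)/(AUC_iv/D_iv) = (290.7495/37.5)/(353.91425/25) = 7.75332/14.15657 = 0.5477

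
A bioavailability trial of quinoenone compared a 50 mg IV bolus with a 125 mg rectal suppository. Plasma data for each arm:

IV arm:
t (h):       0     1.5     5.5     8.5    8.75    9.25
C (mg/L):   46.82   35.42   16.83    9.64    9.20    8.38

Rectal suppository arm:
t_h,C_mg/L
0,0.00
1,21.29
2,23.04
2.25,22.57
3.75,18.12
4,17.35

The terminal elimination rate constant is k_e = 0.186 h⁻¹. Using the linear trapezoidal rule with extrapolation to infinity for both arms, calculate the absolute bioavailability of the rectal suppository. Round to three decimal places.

F = 0.259

Trapezoidal AUC_0→9.25 (IV):
  [0→1.5]: (46.82+35.42)/2 × 1.5 = 61.68
  [1.5→5.5]: (35.42+16.83)/2 × 4 = 104.5
  [5.5→8.5]: (16.83+9.64)/2 × 3 = 39.705
  [8.5→8.75]: (9.64+9.20)/2 × 0.25 = 2.355
  [8.75→9.25]: (9.20+8.38)/2 × 0.5 = 4.395
  Sum = 212.635 mg/L·h
IV tail: 8.38/0.186 = 45.054; AUC_iv,0→∞ = 212.635 + 45.054 = 257.689 mg/L·h
Trapezoidal AUC_0→4 (rectal suppository):
  [0→1]: (0.00+21.29)/2 × 1 = 10.645
  [1→2]: (21.29+23.04)/2 × 1 = 22.165
  [2→2.25]: (23.04+22.57)/2 × 0.25 = 5.70125
  [2.25→3.75]: (22.57+18.12)/2 × 1.5 = 30.5175
  [3.75→4]: (18.12+17.35)/2 × 0.25 = 4.43375
  Sum = 73.4625 mg/L·h
rectal suppository tail: 17.35/0.186 = 93.280; AUC_ev,0→∞ = 73.4625 + 93.280 = 166.7425 mg/L·h
F = (AUC_ev/D_ev)/(AUC_iv/D_iv) = (166.7425/125)/(257.689/50) = 1.33394/5.15378 = 0.2588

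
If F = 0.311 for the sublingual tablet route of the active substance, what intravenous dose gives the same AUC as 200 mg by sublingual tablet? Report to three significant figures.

D_iv = 62.2 mg

Systemic exposure from an extravascular dose = F × D_ev, so the equivalent IV dose is F × D_ev.
D_iv = F × D_ev = 0.311 × 200 = 62.2 mg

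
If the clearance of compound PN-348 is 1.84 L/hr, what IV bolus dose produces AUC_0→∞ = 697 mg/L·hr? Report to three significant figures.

Dose_iv = CL × AUC_0→∞
     = 1.84 × 697 = 1282.48 mg

Dose = 1280 mg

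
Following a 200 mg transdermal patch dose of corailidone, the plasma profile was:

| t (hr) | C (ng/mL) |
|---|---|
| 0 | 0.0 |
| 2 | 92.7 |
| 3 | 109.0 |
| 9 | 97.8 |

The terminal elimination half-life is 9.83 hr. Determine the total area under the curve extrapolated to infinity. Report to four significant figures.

AUC = 2201 ng/mL·hr

Trapezoidal AUC_0→9:
  [0→2]: (0.0+92.7)/2 × 2 = 92.7
  [2→3]: (92.7+109.0)/2 × 1 = 100.85
  [3→9]: (109.0+97.8)/2 × 6 = 620.4
  Sum = 813.95 ng/mL·hr
k_e = ln2 / t½ = 0.693147 / 9.83 = 0.0705 hr^-1
Extrapolated tail: C_last / k_e = 97.8 / 0.0705 = 1387.234
AUC_0→∞ = 813.95 + 1387.234 = 2201.184 ng/mL·hr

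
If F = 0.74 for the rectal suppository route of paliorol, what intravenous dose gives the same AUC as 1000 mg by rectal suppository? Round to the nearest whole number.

Systemic exposure from an extravascular dose = F × D_ev, so the equivalent IV dose is F × D_ev.
D_iv = F × D_ev = 0.74 × 1000 = 740 mg

D_iv = 740 mg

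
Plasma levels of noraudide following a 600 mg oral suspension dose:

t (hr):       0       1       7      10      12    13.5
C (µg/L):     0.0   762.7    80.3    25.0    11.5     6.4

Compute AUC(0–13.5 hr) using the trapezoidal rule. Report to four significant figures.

AUC = 3118 µg/L·hr

Trapezoidal AUC_0→13.5:
  [0→1]: (0.0+762.7)/2 × 1 = 381.35
  [1→7]: (762.7+80.3)/2 × 6 = 2529.0
  [7→10]: (80.3+25.0)/2 × 3 = 157.95
  [10→12]: (25.0+11.5)/2 × 2 = 36.5
  [12→13.5]: (11.5+6.4)/2 × 1.5 = 13.425
  Sum = 3118.225 µg/L·hr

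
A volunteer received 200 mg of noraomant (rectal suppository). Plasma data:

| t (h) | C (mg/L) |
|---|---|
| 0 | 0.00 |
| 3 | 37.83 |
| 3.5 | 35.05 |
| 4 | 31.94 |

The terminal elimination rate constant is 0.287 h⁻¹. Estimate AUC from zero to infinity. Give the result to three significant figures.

Trapezoidal AUC_0→4:
  [0→3]: (0.00+37.83)/2 × 3 = 56.745
  [3→3.5]: (37.83+35.05)/2 × 0.5 = 18.22
  [3.5→4]: (35.05+31.94)/2 × 0.5 = 16.7475
  Sum = 91.7125 mg/L·h
Extrapolated tail: C_last / k_e = 31.94 / 0.287 = 111.289
AUC_0→∞ = 91.7125 + 111.289 = 203.0015 mg/L·h

AUC = 203 mg/L·h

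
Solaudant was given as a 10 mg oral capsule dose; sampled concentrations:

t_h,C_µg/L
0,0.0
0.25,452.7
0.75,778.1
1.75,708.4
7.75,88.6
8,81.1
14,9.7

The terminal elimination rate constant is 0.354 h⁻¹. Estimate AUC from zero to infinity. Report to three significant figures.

Trapezoidal AUC_0→14:
  [0→0.25]: (0.0+452.7)/2 × 0.25 = 56.5875
  [0.25→0.75]: (452.7+778.1)/2 × 0.5 = 307.7
  [0.75→1.75]: (778.1+708.4)/2 × 1 = 743.25
  [1.75→7.75]: (708.4+88.6)/2 × 6 = 2391.0
  [7.75→8]: (88.6+81.1)/2 × 0.25 = 21.2125
  [8→14]: (81.1+9.7)/2 × 6 = 272.4
  Sum = 3792.15 µg/L·h
Extrapolated tail: C_last / k_e = 9.7 / 0.354 = 27.401
AUC_0→∞ = 3792.15 + 27.401 = 3819.551 µg/L·h

AUC = 3820 µg/L·h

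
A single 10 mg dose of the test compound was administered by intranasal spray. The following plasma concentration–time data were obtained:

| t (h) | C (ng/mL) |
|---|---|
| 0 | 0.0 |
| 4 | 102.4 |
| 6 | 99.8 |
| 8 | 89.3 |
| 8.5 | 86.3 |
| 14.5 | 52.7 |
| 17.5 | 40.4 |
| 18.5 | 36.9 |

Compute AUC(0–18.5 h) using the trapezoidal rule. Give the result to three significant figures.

Trapezoidal AUC_0→18.5:
  [0→4]: (0.0+102.4)/2 × 4 = 204.8
  [4→6]: (102.4+99.8)/2 × 2 = 202.2
  [6→8]: (99.8+89.3)/2 × 2 = 189.1
  [8→8.5]: (89.3+86.3)/2 × 0.5 = 43.9
  [8.5→14.5]: (86.3+52.7)/2 × 6 = 417.0
  [14.5→17.5]: (52.7+40.4)/2 × 3 = 139.65
  [17.5→18.5]: (40.4+36.9)/2 × 1 = 38.65
  Sum = 1235.3 ng/mL·h

AUC = 1240 ng/mL·h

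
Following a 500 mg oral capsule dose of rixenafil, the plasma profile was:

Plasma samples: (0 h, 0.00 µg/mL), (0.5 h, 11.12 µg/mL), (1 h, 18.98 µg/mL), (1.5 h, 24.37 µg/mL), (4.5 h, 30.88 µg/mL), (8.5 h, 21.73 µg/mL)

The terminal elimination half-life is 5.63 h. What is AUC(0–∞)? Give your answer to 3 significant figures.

Trapezoidal AUC_0→8.5:
  [0→0.5]: (0.00+11.12)/2 × 0.5 = 2.78
  [0.5→1]: (11.12+18.98)/2 × 0.5 = 7.525
  [1→1.5]: (18.98+24.37)/2 × 0.5 = 10.8375
  [1.5→4.5]: (24.37+30.88)/2 × 3 = 82.875
  [4.5→8.5]: (30.88+21.73)/2 × 4 = 105.22
  Sum = 209.2375 µg/mL·h
k_e = ln2 / t½ = 0.693147 / 5.63 = 0.1231 h^-1
Extrapolated tail: C_last / k_e = 21.73 / 0.1231 = 176.523
AUC_0→∞ = 209.2375 + 176.523 = 385.7605 µg/mL·h

AUC = 386 µg/mL·h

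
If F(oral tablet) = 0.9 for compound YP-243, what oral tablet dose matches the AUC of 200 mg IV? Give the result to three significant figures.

For equal systemic exposure: F × D_ev = D_iv
D_ev = D_iv / F = 200 / 0.9 = 222.222 mg

D_oral = 222 mg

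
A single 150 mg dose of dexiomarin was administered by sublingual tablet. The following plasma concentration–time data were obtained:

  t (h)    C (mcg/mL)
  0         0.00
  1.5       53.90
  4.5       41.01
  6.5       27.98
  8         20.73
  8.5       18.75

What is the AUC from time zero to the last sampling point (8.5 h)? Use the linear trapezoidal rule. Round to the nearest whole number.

AUC = 298 mcg/mL·h

Trapezoidal AUC_0→8.5:
  [0→1.5]: (0.00+53.90)/2 × 1.5 = 40.425
  [1.5→4.5]: (53.90+41.01)/2 × 3 = 142.365
  [4.5→6.5]: (41.01+27.98)/2 × 2 = 68.99
  [6.5→8]: (27.98+20.73)/2 × 1.5 = 36.5325
  [8→8.5]: (20.73+18.75)/2 × 0.5 = 9.87
  Sum = 298.1825 mcg/mL·h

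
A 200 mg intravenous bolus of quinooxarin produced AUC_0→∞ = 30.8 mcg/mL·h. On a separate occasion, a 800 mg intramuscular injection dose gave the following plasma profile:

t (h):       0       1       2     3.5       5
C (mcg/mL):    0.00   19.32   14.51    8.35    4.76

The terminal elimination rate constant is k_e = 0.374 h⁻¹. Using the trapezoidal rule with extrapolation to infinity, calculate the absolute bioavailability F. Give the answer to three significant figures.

F = 0.538

Trapezoidal AUC_0→5 (intramuscular injection):
  [0→1]: (0.00+19.32)/2 × 1 = 9.66
  [1→2]: (19.32+14.51)/2 × 1 = 16.915
  [2→3.5]: (14.51+8.35)/2 × 1.5 = 17.145
  [3.5→5]: (8.35+4.76)/2 × 1.5 = 9.8325
  Sum = 53.5525 mcg/mL·h
Tail: C_last/k_e = 4.76/0.374 = 12.727
AUC_0→∞ (intramuscular injection) = 53.5525 + 12.727 = 66.2795 mcg/mL·h
F = (AUC_ev/D_ev)/(AUC_iv/D_iv) = (66.2795/800)/(30.8/200) = 0.082849375/0.154 = 0.5380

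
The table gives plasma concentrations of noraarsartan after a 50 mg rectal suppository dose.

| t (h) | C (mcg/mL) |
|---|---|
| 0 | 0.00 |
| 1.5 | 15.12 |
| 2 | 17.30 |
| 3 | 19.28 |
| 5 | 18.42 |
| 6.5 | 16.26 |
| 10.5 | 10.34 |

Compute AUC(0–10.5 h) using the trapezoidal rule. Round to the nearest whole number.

AUC = 155 mcg/mL·h

Trapezoidal AUC_0→10.5:
  [0→1.5]: (0.00+15.12)/2 × 1.5 = 11.34
  [1.5→2]: (15.12+17.30)/2 × 0.5 = 8.105
  [2→3]: (17.30+19.28)/2 × 1 = 18.29
  [3→5]: (19.28+18.42)/2 × 2 = 37.7
  [5→6.5]: (18.42+16.26)/2 × 1.5 = 26.01
  [6.5→10.5]: (16.26+10.34)/2 × 4 = 53.2
  Sum = 154.645 mcg/mL·h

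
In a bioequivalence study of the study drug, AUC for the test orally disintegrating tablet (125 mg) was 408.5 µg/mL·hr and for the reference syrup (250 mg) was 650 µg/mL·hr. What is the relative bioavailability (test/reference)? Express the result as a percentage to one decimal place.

F_rel = (AUC_test/D_test) / (AUC_ref/D_ref)
      = (408.5/125) / (650/250)
      = 3.268 / 2.6 = 1.2569 = 125.69%

F_rel = 125.7%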